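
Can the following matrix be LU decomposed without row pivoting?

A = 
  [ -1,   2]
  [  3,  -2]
Yes.
A[1,1] = -1 ≠ 0, so Gaussian elimination proceeds without a row swap: multiplier ℓ₂₁ = (3)/(-1) = -3, and U[2,2] = -2 - (-3)(2) = 4.
L = 
  [  1,   0]
  [ -3,   1]
U = 
  [ -1,   2]
  [  0,   4]
Check row 2 of LU: [(-3)(-1), (-3)(2) + 4] = [3, -2] = row 2 of A ✓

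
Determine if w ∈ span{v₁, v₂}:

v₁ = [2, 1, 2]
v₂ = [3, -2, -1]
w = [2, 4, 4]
No

Form the augmented matrix and row-reduce:
[v₁|v₂|w] = 
  [  2,   3,   2]
  [  1,  -2,   4]
  [  2,  -1,   4]
R2 → R2 - (1/2)·R1
R3 → R3 - (1)·R1
R3 → R3 - (8/7)·R2
REF = 
  [    2,     3,     2]
  [    0,  -7/2,     3]
  [    0,     0, -10/7]

Row 3 reads [0 0 | -10/7], i.e. 0 = -10/7, so the system is inconsistent and w ∉ span{v₁, v₂}.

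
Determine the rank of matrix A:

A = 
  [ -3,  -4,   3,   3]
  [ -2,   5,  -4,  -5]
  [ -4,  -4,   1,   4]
rank(A) = 3

Row reduce:
R2 → R2 - (2/3)·R1
R3 → R3 - (4/3)·R1
R3 → R3 - (4/23)·R2
REF = 
  [    -3,     -4,      3,      3]
  [     0,   23/3,     -6,     -7]
  [     0,      0, -45/23,  28/23]
Pivot columns: 1, 2, 3 → 3 pivots.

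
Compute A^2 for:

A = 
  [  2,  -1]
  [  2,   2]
A² = A·A:
A²[1,1] = (2)(2) + (-1)(2) = 2
A²[1,2] = (2)(-1) + (-1)(2) = -4
A²[2,1] = (2)(2) + (2)(2) = 8
A²[2,2] = (2)(-1) + (2)(2) = 2
A² = 
  [  2,  -4]
  [  8,   2]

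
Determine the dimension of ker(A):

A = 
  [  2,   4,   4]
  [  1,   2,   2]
nullity(A) = 2

Row reduce:
R2 → R2 - (1/2)·R1
REF = 
  [  2,   4,   4]
  [  0,   0,   0]
Pivot columns: 1 → 1 pivot.
rank(A) = 1, so nullity(A) = 3 - 1 = 2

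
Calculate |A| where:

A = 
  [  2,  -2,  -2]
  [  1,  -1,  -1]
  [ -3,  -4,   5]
0

Cofactor expansion along row 1:
det(A) = (2)·((-1)(5) - (-1)(-4)) - (-2)·((1)(5) - (-1)(-3)) + (-2)·((1)(-4) - (-1)(-3))
  = (2)(-9) - (-2)(2) + (-2)(-7)
  = 0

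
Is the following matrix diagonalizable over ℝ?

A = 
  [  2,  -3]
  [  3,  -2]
No

tr(A) = 0, det(A) = 5
Characteristic polynomial: λ² - tr(A)λ + det(A) = λ² + 5
λ² + 5 = 0  ⇒  λ = (0 ± √((0)² - 4·(5)))/2 = (0 ± √(-20))/2
  = i√5,  -i√5
Eigenvalues: i√5, -i√5  (≈ 0 + 2.236i, 0 - 2.236i)
Has complex eigenvalues (not diagonalizable over ℝ).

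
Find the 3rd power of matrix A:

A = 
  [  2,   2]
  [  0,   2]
A² = A·A:
A²[1,1] = (2)(2) + (2)(0) = 4
A²[1,2] = (2)(2) + (2)(2) = 8
A²[2,1] = (0)(2) + (2)(0) = 0
A²[2,2] = (0)(2) + (2)(2) = 4
A² = 
  [  4,   8]
  [  0,   4]

A^3 = A^2·A:
A^3[1,1] = (4)(2) + (8)(0) = 8
A^3[1,2] = (4)(2) + (8)(2) = 24
A^3[2,1] = (0)(2) + (4)(0) = 0
A^3[2,2] = (0)(2) + (4)(2) = 8
A^3 = 
  [  8,  24]
  [  0,   8]

Therefore
A^3 = 
  [  8,  24]
  [  0,   8]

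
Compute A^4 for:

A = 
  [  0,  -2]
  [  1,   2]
A^4 = 
  [ -4,   0]
  [  0,  -4]

A² = A·A:
A²[1,1] = (0)(0) + (-2)(1) = -2
A²[1,2] = (0)(-2) + (-2)(2) = -4
A²[2,1] = (1)(0) + (2)(1) = 2
A²[2,2] = (1)(-2) + (2)(2) = 2
A² = 
  [ -2,  -4]
  [  2,   2]

A^3 = A^2·A:
A^3[1,1] = (-2)(0) + (-4)(1) = -4
A^3[1,2] = (-2)(-2) + (-4)(2) = -4
A^3[2,1] = (2)(0) + (2)(1) = 2
A^3[2,2] = (2)(-2) + (2)(2) = 0
A^3 = 
  [ -4,  -4]
  [  2,   0]

A^4 = A^3·A:
A^4[1,1] = (-4)(0) + (-4)(1) = -4
A^4[1,2] = (-4)(-2) + (-4)(2) = 0
A^4[2,1] = (2)(0) + (0)(1) = 0
A^4[2,2] = (2)(-2) + (0)(2) = -4
A^4 = 
  [ -4,   0]
  [  0,  -4]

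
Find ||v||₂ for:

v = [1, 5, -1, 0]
5.196

||v||₂ = √((1)² + (5)² + (-1)² + (0)²) = √27 = 5.196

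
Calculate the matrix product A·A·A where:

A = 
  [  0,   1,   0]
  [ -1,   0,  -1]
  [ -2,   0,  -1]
A² = A·A:
A²[1,1] = (0)(0) + (1)(-1) + (0)(-2) = -1
A²[1,2] = (0)(1) + (1)(0) + (0)(0) = 0
A²[1,3] = (0)(0) + (1)(-1) + (0)(-1) = -1
A²[2,1] = (-1)(0) + (0)(-1) + (-1)(-2) = 2
A²[2,2] = (-1)(1) + (0)(0) + (-1)(0) = -1
A²[2,3] = (-1)(0) + (0)(-1) + (-1)(-1) = 1
A²[3,1] = (-2)(0) + (0)(-1) + (-1)(-2) = 2
A²[3,2] = (-2)(1) + (0)(0) + (-1)(0) = -2
A²[3,3] = (-2)(0) + (0)(-1) + (-1)(-1) = 1
A² = 
  [ -1,   0,  -1]
  [  2,  -1,   1]
  [  2,  -2,   1]

A^3 = A^2·A:
A^3[1,1] = (-1)(0) + (0)(-1) + (-1)(-2) = 2
A^3[1,2] = (-1)(1) + (0)(0) + (-1)(0) = -1
A^3[1,3] = (-1)(0) + (0)(-1) + (-1)(-1) = 1
A^3[2,1] = (2)(0) + (-1)(-1) + (1)(-2) = -1
A^3[2,2] = (2)(1) + (-1)(0) + (1)(0) = 2
A^3[2,3] = (2)(0) + (-1)(-1) + (1)(-1) = 0
A^3[3,1] = (2)(0) + (-2)(-1) + (1)(-2) = 0
A^3[3,2] = (2)(1) + (-2)(0) + (1)(0) = 2
A^3[3,3] = (2)(0) + (-2)(-1) + (1)(-1) = 1
A^3 = 
  [  2,  -1,   1]
  [ -1,   2,   0]
  [  0,   2,   1]

Therefore
A^3 = 
  [  2,  -1,   1]
  [ -1,   2,   0]
  [  0,   2,   1]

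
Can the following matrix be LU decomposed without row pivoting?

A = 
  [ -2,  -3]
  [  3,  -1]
Yes.
A[1,1] = -2 ≠ 0, so Gaussian elimination proceeds without a row swap: multiplier ℓ₂₁ = (3)/(-2) = -3/2, and U[2,2] = -1 - (-3/2)(-3) = -11/2.
L = 
  [   1,    0]
  [-3/2,    1]
U = 
  [   -2,    -3]
  [    0, -11/2]
Check row 2 of LU: [(-3/2)(-2), (-3/2)(-3) + (-11/2)] = [3, -1] = row 2 of A ✓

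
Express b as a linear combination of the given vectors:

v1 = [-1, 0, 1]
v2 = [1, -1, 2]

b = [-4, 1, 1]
c1 = 3, c2 = -1

b = 3·v1 + -1·v2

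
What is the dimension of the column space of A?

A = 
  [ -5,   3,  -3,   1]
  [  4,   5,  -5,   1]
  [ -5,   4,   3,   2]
Row reduce:
R2 → R2 + (4/5)·R1
R3 → R3 - (1)·R1
R3 → R3 - (5/37)·R2
REF = 
  [   -5,     3,    -3,     1]
  [    0,  37/5, -37/5,   9/5]
  [    0,     0,     7, 28/37]
Pivot columns: 1, 2, 3 → 3 pivots.
dim(Col(A)) = number of pivot columns = 3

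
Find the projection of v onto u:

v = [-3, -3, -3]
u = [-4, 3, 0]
v·u = (-3)(-4) + (-3)(3) + (-3)(0) = 3
u·u = (-4)² + (3)² + (0)² = 25
proj_u(v) = (v·u / u·u) × u = (3/25) × u

proj_u(v) = [-12/25, 9/25, 0]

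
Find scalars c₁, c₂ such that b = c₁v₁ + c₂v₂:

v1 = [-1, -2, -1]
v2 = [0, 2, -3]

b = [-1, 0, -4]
c1 = 1, c2 = 1

b = 1·v1 + 1·v2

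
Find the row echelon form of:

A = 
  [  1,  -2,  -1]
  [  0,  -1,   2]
Row operations:
No row operations needed (already in echelon form).

Resulting echelon form:
REF = 
  [  1,  -2,  -1]
  [  0,  -1,   2]

Rank = 2 (number of non-zero pivot rows).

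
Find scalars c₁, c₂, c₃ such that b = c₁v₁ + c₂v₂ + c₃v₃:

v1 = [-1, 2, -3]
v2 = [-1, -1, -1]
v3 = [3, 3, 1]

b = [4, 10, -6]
c1 = 2, c2 = 3, c3 = 3

b = 2·v1 + 3·v2 + 3·v3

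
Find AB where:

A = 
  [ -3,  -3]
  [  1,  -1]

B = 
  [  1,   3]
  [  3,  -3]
AB = 
  [-12,   0]
  [ -2,   6]

A is 2×2 and B is 2×2, so AB is 2×2. Each entry is (row of A)·(column of B):
AB[1,1] = (-3)(1) + (-3)(3) = -12
AB[1,2] = (-3)(3) + (-3)(-3) = 0
AB[2,1] = (1)(1) + (-1)(3) = -2
AB[2,2] = (1)(3) + (-1)(-3) = 6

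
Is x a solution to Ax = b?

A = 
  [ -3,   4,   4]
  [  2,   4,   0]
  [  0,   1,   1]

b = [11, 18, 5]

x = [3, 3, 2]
Yes

Ax = [11, 18, 5] = b ✓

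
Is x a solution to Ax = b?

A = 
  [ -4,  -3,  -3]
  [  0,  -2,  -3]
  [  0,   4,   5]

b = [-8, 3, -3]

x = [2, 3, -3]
Yes

Ax = [-8, 3, -3] = b ✓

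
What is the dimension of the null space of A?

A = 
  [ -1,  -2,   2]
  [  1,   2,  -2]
nullity(A) = 2

Row reduce:
R2 → R2 + (1)·R1
REF = 
  [ -1,  -2,   2]
  [  0,   0,   0]
Pivot columns: 1 → 1 pivot.
rank(A) = 1, so nullity(A) = 3 - 1 = 2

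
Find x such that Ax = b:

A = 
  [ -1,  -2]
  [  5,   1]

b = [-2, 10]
Row reduce the augmented matrix [A|b]:
R2 → R2 + (5)·R1
REF = 
  [ -1,  -2,  -2]
  [  0,  -9,   0]

Back-substitution:
x₂ = 0 / (-9) = 0
x₁ = (-2 - (-2)(0)) / (-1) = 2

x = [2, 0]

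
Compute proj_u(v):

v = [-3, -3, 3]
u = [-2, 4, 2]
v·u = (-3)(-2) + (-3)(4) + (3)(2) = 0
u·u = (-2)² + (4)² + (2)² = 24
proj_u(v) = (v·u / u·u) × u = (0/24) × u = (0) × u

proj_u(v) = [0, 0, 0]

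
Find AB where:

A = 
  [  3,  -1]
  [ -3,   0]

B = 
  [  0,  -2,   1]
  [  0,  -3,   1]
AB = 
  [  0,  -3,   2]
  [  0,   6,  -3]

A is 2×2 and B is 2×3, so AB is 2×3. Each entry is (row of A)·(column of B):
AB[1,1] = (3)(0) + (-1)(0) = 0
AB[1,2] = (3)(-2) + (-1)(-3) = -3
AB[1,3] = (3)(1) + (-1)(1) = 2
AB[2,1] = (-3)(0) + (0)(0) = 0
AB[2,2] = (-3)(-2) + (0)(-3) = 6
AB[2,3] = (-3)(1) + (0)(1) = -3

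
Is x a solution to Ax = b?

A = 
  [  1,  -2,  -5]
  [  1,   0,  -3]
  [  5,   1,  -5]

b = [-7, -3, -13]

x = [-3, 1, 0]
No

Ax = [-5, -3, -14] ≠ b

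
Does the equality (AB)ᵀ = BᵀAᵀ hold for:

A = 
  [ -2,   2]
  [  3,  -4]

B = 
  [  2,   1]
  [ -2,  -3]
Yes

(AB)ᵀ = 
  [ -8,  14]
  [ -8,  15]

BᵀAᵀ = 
  [ -8,  14]
  [ -8,  15]

Both sides are equal — this is the standard identity (AB)ᵀ = BᵀAᵀ, which holds for all A, B.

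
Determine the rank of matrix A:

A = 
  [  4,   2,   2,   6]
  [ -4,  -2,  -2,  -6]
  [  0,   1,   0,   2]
Row reduce:
R2 → R2 + (1)·R1
Swap R2 ↔ R3
REF = 
  [  4,   2,   2,   6]
  [  0,   1,   0,   2]
  [  0,   0,   0,   0]
Pivot columns: 1, 2 → 2 pivots.

rank(A) = 2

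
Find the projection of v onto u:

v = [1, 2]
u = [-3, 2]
v·u = (1)(-3) + (2)(2) = 1
u·u = (-3)² + (2)² = 13
proj_u(v) = (v·u / u·u) × u = (1/13) × u

proj_u(v) = [-3/13, 2/13]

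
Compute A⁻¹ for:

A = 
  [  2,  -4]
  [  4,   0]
det(A) = (2)(0) - (-4)(4) = 16
For a 2×2 matrix, A⁻¹ = (1/det(A)) · [[d, -b], [-c, a]]
    = (1/16) · [[0, 4], [-4, 2]]

A⁻¹ = 
  [   0,  1/4]
  [-1/4,  1/8]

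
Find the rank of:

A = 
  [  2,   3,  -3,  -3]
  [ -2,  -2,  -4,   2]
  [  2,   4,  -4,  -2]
Row reduce:
R2 → R2 + (1)·R1
R3 → R3 - (1)·R1
R3 → R3 - (1)·R2
REF = 
  [  2,   3,  -3,  -3]
  [  0,   1,  -7,  -1]
  [  0,   0,   6,   2]
Pivot columns: 1, 2, 3 → 3 pivots.

rank(A) = 3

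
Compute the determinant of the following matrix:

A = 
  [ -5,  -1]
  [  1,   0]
1

For a 2×2 matrix, det = ad - bc = (-5)(0) - (-1)(1) = 1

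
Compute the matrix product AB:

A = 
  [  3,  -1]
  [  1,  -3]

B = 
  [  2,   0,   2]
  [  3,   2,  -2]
A is 2×2 and B is 2×3, so AB is 2×3. Each entry is (row of A)·(column of B):
AB[1,1] = (3)(2) + (-1)(3) = 3
AB[1,2] = (3)(0) + (-1)(2) = -2
AB[1,3] = (3)(2) + (-1)(-2) = 8
AB[2,1] = (1)(2) + (-3)(3) = -7
AB[2,2] = (1)(0) + (-3)(2) = -6
AB[2,3] = (1)(2) + (-3)(-2) = 8

AB = 
  [  3,  -2,   8]
  [ -7,  -6,   8]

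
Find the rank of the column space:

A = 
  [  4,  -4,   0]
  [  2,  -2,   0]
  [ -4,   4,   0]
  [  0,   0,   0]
dim(Col(A)) = 1

Row reduce:
R2 → R2 - (1/2)·R1
R3 → R3 + (1)·R1
REF = 
  [  4,  -4,   0]
  [  0,   0,   0]
  [  0,   0,   0]
  [  0,   0,   0]
Pivot columns: 1 → 1 pivot.
dim(Col(A)) = number of pivot columns = 1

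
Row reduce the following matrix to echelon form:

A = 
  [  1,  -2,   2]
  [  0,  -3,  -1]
Row operations:
No row operations needed (already in echelon form).

Resulting echelon form:
REF = 
  [  1,  -2,   2]
  [  0,  -3,  -1]

Rank = 2 (number of non-zero pivot rows).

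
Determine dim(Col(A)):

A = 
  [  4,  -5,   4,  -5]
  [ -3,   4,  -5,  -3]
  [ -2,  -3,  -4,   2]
dim(Col(A)) = 3

Row reduce:
R2 → R2 + (3/4)·R1
R3 → R3 + (1/2)·R1
R3 → R3 + (22)·R2
REF = 
  [    4,    -5,     4,    -5]
  [    0,   1/4,    -2, -27/4]
  [    0,     0,   -46,  -149]
Pivot columns: 1, 2, 3 → 3 pivots.
dim(Col(A)) = number of pivot columns = 3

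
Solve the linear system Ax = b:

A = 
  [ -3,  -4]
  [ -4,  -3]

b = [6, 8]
Row reduce the augmented matrix [A|b]:
R2 → R2 - (4/3)·R1
REF = 
  [ -3,  -4,   6]
  [  0, 7/3,   0]

Back-substitution:
x₂ = 0 / (7/3) = 0
x₁ = (6 - (-4)(0)) / (-3) = -2

x = [-2, 0]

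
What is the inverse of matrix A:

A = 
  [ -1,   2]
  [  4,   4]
det(A) = (-1)(4) - (2)(4) = -12
For a 2×2 matrix, A⁻¹ = (1/det(A)) · [[d, -b], [-c, a]]
    = (-1/12) · [[4, -2], [-4, -1]]

A⁻¹ = 
  [-1/3,  1/6]
  [ 1/3, 1/12]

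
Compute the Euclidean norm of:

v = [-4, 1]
4.123

||v||₂ = √((-4)² + (1)²) = √17 = 4.123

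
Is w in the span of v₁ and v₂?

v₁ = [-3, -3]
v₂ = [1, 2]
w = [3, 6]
Yes

Form the augmented matrix and row-reduce:
[v₁|v₂|w] = 
  [ -3,   1,   3]
  [ -3,   2,   6]
R2 → R2 - (1)·R1
REF = 
  [ -3,   1,   3]
  [  0,   1,   3]

No row of the form [0 0 | nonzero], so the system is consistent. Back-substitution gives c₁ = 0, c₂ = 3: w = (0)·v₁ + (3)·v₂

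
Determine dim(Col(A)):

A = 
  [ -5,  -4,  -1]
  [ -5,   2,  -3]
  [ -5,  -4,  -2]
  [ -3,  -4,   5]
dim(Col(A)) = 3

Row reduce:
R2 → R2 - (1)·R1
R3 → R3 - (1)·R1
R4 → R4 - (3/5)·R1
R4 → R4 + (4/15)·R2
R4 → R4 + (76/15)·R3
REF = 
  [ -5,  -4,  -1]
  [  0,   6,  -2]
  [  0,   0,  -1]
  [  0,   0,   0]
Pivot columns: 1, 2, 3 → 3 pivots.
dim(Col(A)) = number of pivot columns = 3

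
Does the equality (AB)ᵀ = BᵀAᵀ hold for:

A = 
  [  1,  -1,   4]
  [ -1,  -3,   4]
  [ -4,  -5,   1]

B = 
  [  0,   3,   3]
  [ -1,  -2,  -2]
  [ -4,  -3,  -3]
Yes

(AB)ᵀ = 
  [-15, -13,   1]
  [ -7,  -9,  -5]
  [ -7,  -9,  -5]

BᵀAᵀ = 
  [-15, -13,   1]
  [ -7,  -9,  -5]
  [ -7,  -9,  -5]

Both sides are equal — this is the standard identity (AB)ᵀ = BᵀAᵀ, which holds for all A, B.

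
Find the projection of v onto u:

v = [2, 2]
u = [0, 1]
proj_u(v) = [0, 2]

v·u = (2)(0) + (2)(1) = 2
u·u = (0)² + (1)² = 1
proj_u(v) = (v·u / u·u) × u = (2/1) × u = (2) × u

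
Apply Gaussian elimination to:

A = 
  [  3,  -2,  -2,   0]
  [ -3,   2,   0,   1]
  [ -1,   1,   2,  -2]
Row operations:
R2 → R2 + (1)·R1
R3 → R3 + (1/3)·R1
Swap R2 ↔ R3

Resulting echelon form:
REF = 
  [  3,  -2,  -2,   0]
  [  0, 1/3, 4/3,  -2]
  [  0,   0,  -2,   1]

Rank = 3 (number of non-zero pivot rows).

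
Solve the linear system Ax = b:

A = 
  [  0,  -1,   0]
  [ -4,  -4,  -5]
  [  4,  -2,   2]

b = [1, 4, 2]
Row reduce the augmented matrix [A|b]:
Swap R1 ↔ R2
R3 → R3 + (1)·R1
R3 → R3 - (6)·R2
REF = 
  [ -4,  -4,  -5,   4]
  [  0,  -1,   0,   1]
  [  0,   0,  -3,   0]

Back-substitution:
x₃ = 0 / (-3) = 0
x₂ = (1 - (0)(0)) / (-1) = -1
x₁ = (4 - (-4)(-1) - (-5)(0)) / (-4) = 0

x = [0, -1, 0]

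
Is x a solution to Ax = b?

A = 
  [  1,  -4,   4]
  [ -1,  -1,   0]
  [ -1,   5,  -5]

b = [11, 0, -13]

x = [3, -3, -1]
Yes

Ax = [11, 0, -13] = b ✓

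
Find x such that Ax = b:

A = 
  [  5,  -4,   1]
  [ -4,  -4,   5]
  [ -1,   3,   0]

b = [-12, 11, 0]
Row reduce the augmented matrix [A|b]:
R2 → R2 + (4/5)·R1
R3 → R3 + (1/5)·R1
R3 → R3 + (11/36)·R2
REF = 
  [     5,     -4,      1,    -12]
  [     0,  -36/5,   29/5,    7/5]
  [     0,      0,  71/36, -71/36]

Back-substitution:
x₃ = (-71/36) / (71/36) = -1
x₂ = (7/5 - (29/5)(-1)) / (-36/5) = -1
x₁ = (-12 - (-4)(-1) - (1)(-1)) / 5 = -3

x = [-3, -1, -1]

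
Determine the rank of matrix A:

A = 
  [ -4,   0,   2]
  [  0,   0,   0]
Row reduce:
(no row operations needed)
REF = 
  [ -4,   0,   2]
  [  0,   0,   0]
Pivot columns: 1 → 1 pivot.

rank(A) = 1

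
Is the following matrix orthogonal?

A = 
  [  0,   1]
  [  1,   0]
Yes

AᵀA = 
  [  1,   0]
  [  0,   1]
= I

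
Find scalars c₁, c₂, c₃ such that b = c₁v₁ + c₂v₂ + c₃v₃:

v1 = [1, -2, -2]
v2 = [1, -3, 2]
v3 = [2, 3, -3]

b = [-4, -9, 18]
c1 = -3, c2 = 3, c3 = -2

b = -3·v1 + 3·v2 + -2·v3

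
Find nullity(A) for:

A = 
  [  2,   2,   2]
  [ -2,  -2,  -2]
nullity(A) = 2

Row reduce:
R2 → R2 + (1)·R1
REF = 
  [  2,   2,   2]
  [  0,   0,   0]
Pivot columns: 1 → 1 pivot.
rank(A) = 1, so nullity(A) = 3 - 1 = 2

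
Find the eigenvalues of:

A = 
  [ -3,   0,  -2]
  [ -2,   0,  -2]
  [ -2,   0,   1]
λ = 0, -1 + 2√2, -1 - 2√2  (≈ 0, 1.828, -3.828)

Characteristic polynomial: det(λI - A) = λ³ + 2λ² - 7λ
The constant term is 0, so λ = 0 is a root: p(λ) = λ(λ² + 2λ - 7)
λ² + 2λ - 7 = 0  ⇒  λ = (-2 ± √((2)² - 4·(-7)))/2 = (-2 ± √(32))/2
  = -1 + 2√2,  -1 - 2√2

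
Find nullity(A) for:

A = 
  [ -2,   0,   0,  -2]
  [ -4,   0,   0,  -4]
nullity(A) = 3

Row reduce:
R2 → R2 - (2)·R1
REF = 
  [ -2,   0,   0,  -2]
  [  0,   0,   0,   0]
Pivot columns: 1 → 1 pivot.
rank(A) = 1, so nullity(A) = 4 - 1 = 3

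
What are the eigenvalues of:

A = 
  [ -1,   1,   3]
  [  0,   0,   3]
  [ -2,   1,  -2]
λ = -1, -1 + i√2, -1 - i√2  (≈ -1, -1 + 1.414i, -1 - 1.414i)

Characteristic polynomial: det(λI - A) = λ³ + 3λ² + 5λ + 3
Testing integer divisors of the constant term: p(-1) = 0, so (λ + 1) is a factor:
p(λ) = (λ + 1)(λ² + 2λ + 3)
λ² + 2λ + 3 = 0  ⇒  λ = (-2 ± √((2)² - 4·(3)))/2 = (-2 ± √(-8))/2
  = -1 + i√2,  -1 - i√2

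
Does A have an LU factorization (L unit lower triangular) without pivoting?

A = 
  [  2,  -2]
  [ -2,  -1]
Yes.
A[1,1] = 2 ≠ 0, so Gaussian elimination proceeds without a row swap: multiplier ℓ₂₁ = (-2)/(2) = -1, and U[2,2] = -1 - (-1)(-2) = -3.
L = 
  [  1,   0]
  [ -1,   1]
U = 
  [  2,  -2]
  [  0,  -3]
Check row 2 of LU: [(-1)(2), (-1)(-2) + (-3)] = [-2, -1] = row 2 of A ✓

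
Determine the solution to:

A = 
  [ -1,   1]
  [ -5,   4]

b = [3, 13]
x = [-1, 2]

Row reduce the augmented matrix [A|b]:
R2 → R2 - (5)·R1
REF = 
  [ -1,   1,   3]
  [  0,  -1,  -2]

Back-substitution:
x₂ = (-2) / (-1) = 2
x₁ = (3 - (1)(2)) / (-1) = -1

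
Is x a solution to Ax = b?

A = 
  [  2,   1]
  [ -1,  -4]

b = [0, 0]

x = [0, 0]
Yes

Ax = [0, 0] = b ✓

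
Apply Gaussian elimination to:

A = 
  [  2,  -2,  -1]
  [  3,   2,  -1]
Row operations:
R2 → R2 - (3/2)·R1

Resulting echelon form:
REF = 
  [  2,  -2,  -1]
  [  0,   5, 1/2]

Rank = 2 (number of non-zero pivot rows).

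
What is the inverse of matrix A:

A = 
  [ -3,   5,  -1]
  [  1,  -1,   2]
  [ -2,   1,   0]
det(A) = (-3)·((-1)(0) - (2)(1)) - (5)·((1)(0) - (2)(-2)) + (-1)·((1)(1) - (-1)(-2))
  = (-3)(-2) - (5)(4) + (-1)(-1)
  = -13
det(A) = -13 ≠ 0, so A is invertible.

Cofactors Cᵢⱼ = (-1)ⁱ⁺ʲ·Mᵢⱼ:
C = 
  [ -2,  -4,  -1]
  [ -1,  -2,  -7]
  [  9,   5,  -2]

adj(A) = Cᵀ:
adj(A) = 
  [ -2,  -1,   9]
  [ -4,  -2,   5]
  [ -1,  -7,  -2]

A⁻¹ = (-1/13) · adj(A):
A⁻¹ = 
  [ 2/13,  1/13, -9/13]
  [ 4/13,  2/13, -5/13]
  [ 1/13,  7/13,  2/13]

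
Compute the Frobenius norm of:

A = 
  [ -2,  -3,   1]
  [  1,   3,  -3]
||A||_F = 5.745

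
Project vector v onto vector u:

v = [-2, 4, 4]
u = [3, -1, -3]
proj_u(v) = [-66/19, 22/19, 66/19]

v·u = (-2)(3) + (4)(-1) + (4)(-3) = -22
u·u = (3)² + (-1)² + (-3)² = 19
proj_u(v) = (v·u / u·u) × u = (-22/19) × u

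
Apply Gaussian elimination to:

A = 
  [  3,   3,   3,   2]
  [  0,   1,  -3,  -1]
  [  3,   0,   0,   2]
Row operations:
R3 → R3 - (1)·R1
R3 → R3 + (3)·R2

Resulting echelon form:
REF = 
  [  3,   3,   3,   2]
  [  0,   1,  -3,  -1]
  [  0,   0, -12,  -3]

Rank = 3 (number of non-zero pivot rows).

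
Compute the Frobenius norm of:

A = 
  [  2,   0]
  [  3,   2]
||A||_F = 4.123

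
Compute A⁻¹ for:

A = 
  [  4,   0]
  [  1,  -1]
det(A) = (4)(-1) - (0)(1) = -4
For a 2×2 matrix, A⁻¹ = (1/det(A)) · [[d, -b], [-c, a]]
    = (-1/4) · [[-1, 0], [-1, 4]]

A⁻¹ = 
  [1/4,   0]
  [1/4,  -1]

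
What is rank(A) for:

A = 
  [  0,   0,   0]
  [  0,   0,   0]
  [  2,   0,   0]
rank(A) = 1

Row reduce:
Swap R1 ↔ R3
REF = 
  [  2,   0,   0]
  [  0,   0,   0]
  [  0,   0,   0]
Pivot columns: 1 → 1 pivot.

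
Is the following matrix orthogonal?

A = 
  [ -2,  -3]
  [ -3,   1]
No

AᵀA = 
  [ 13,   3]
  [  3,  10]
≠ I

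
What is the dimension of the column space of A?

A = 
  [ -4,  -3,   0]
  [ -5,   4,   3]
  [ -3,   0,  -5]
dim(Col(A)) = 3

Row reduce:
R2 → R2 - (5/4)·R1
R3 → R3 - (3/4)·R1
R3 → R3 - (9/31)·R2
REF = 
  [     -4,      -3,       0]
  [      0,    31/4,       3]
  [      0,       0, -182/31]
Pivot columns: 1, 2, 3 → 3 pivots.
dim(Col(A)) = number of pivot columns = 3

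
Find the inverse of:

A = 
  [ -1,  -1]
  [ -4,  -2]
det(A) = (-1)(-2) - (-1)(-4) = -2
For a 2×2 matrix, A⁻¹ = (1/det(A)) · [[d, -b], [-c, a]]
    = (-1/2) · [[-2, 1], [4, -1]]

A⁻¹ = 
  [   1, -1/2]
  [  -2,  1/2]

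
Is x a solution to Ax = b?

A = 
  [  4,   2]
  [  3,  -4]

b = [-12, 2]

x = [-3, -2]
No

Ax = [-16, -1] ≠ b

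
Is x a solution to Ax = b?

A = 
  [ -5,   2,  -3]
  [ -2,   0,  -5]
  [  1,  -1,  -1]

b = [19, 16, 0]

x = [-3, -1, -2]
Yes

Ax = [19, 16, 0] = b ✓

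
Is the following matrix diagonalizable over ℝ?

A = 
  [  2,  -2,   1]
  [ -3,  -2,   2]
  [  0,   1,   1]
Yes

Characteristic polynomial: det(λI - A) = λ³ - λ² - 12λ + 17
By the rational root theorem any rational root is an integer dividing 17; none of those is a root, so p(λ) has no rational roots and hence (being an irreducible cubic) no repeated roots.
Discriminant of the cubic: Δ = 2993
Δ > 0 ⇒ three distinct real eigenvalues: λ ≈ -3.617, 1.515, 3.102
Three distinct real eigenvalues, so A has 3 independent eigenvectors.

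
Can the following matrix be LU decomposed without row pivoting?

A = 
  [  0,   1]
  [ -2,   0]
No.
A[1,1] = 0 but A[2,1] = -2 ≠ 0. Any LU with L unit lower triangular has (LU)[1,1] = U[1,1] and (LU)[2,1] = L[2,1]·U[1,1]; matching A forces U[1,1] = 0, which then forces (LU)[2,1] = 0 ≠ -2. A row swap (pivoting) is required.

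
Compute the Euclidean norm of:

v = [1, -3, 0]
3.162

||v||₂ = √((1)² + (-3)² + (0)²) = √10 = 3.162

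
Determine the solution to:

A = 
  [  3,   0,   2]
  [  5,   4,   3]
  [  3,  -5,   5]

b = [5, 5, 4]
Row reduce the augmented matrix [A|b]:
R2 → R2 - (5/3)·R1
R3 → R3 - (1)·R1
R3 → R3 + (5/4)·R2
REF = 
  [    3,     0,     2,     5]
  [    0,     4,  -1/3, -10/3]
  [    0,     0, 31/12, -31/6]

Back-substitution:
x₃ = (-31/6) / (31/12) = -2
x₂ = (-10/3 - (-1/3)(-2)) / 4 = -1
x₁ = (5 - (0)(-1) - (2)(-2)) / 3 = 3

x = [3, -1, -2]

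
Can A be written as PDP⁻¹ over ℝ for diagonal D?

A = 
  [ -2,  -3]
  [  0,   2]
Yes

tr(A) = 0, det(A) = -4
Characteristic polynomial: λ² - tr(A)λ + det(A) = λ² - 4
λ² - 4 = (λ + 2)(λ - 2)
Eigenvalues: 2, -2
λ=-2: alg. mult. = 1, geom. mult. = 2 - rank(A - (-2)I) = 2 - 1 = 1
λ=2: alg. mult. = 1, geom. mult. = 2 - rank(A - (2)I) = 2 - 1 = 1
Sum of geometric multiplicities equals n, so A has n independent eigenvectors.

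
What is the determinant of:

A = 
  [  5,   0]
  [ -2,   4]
For a 2×2 matrix, det = ad - bc = (5)(4) - (0)(-2) = 20

det(A) = 20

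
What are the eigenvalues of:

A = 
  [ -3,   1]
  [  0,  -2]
tr(A) = -5, det(A) = 6
Characteristic polynomial: λ² - tr(A)λ + det(A) = λ² + 5λ + 6
λ² + 5λ + 6 = (λ + 3)(λ + 2)

λ = -2, -3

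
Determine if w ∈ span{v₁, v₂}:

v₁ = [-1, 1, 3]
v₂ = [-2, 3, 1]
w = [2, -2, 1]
No

Form the augmented matrix and row-reduce:
[v₁|v₂|w] = 
  [ -1,  -2,   2]
  [  1,   3,  -2]
  [  3,   1,   1]
R2 → R2 + (1)·R1
R3 → R3 + (3)·R1
R3 → R3 + (5)·R2
REF = 
  [ -1,  -2,   2]
  [  0,   1,   0]
  [  0,   0,   7]

Row 3 reads [0 0 | 7], i.e. 0 = 7, so the system is inconsistent and w ∉ span{v₁, v₂}.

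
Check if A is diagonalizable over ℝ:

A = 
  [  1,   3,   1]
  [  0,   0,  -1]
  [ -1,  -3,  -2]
Yes

Characteristic polynomial: det(λI - A) = λ³ + λ² - 4λ
The constant term is 0, so λ = 0 is a root: p(λ) = λ(λ² + λ - 4)
λ² + λ - 4 = 0  ⇒  λ = (-1 ± √((1)² - 4·(-4)))/2 = (-1 ± √(17))/2
  = (-1 + √17)/2,  (-1 - √17)/2
Eigenvalues: 0, (-1 + √17)/2, (-1 - √17)/2  (≈ 0, 1.562, -2.562)
The two irrational eigenvalues are distinct (simple), so each has alg. mult. = geom. mult. = 1.
λ=0: alg. mult. = 1, geom. mult. = 3 - rank(A - (0)I) = 3 - 2 = 1
Sum of geometric multiplicities equals n, so A has n independent eigenvectors.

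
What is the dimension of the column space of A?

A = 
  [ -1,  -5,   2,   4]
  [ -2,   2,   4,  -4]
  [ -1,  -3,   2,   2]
dim(Col(A)) = 2

Row reduce:
R2 → R2 - (2)·R1
R3 → R3 - (1)·R1
R3 → R3 - (1/6)·R2
REF = 
  [ -1,  -5,   2,   4]
  [  0,  12,   0, -12]
  [  0,   0,   0,   0]
Pivot columns: 1, 2 → 2 pivots.
dim(Col(A)) = number of pivot columns = 2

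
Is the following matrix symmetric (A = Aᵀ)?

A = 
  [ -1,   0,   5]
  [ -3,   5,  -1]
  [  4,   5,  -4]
No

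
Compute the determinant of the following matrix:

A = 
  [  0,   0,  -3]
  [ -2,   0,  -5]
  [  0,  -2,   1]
-12

Cofactor expansion along row 1:
det(A) = (0)·((0)(1) - (-5)(-2)) - (0)·((-2)(1) - (-5)(0)) + (-3)·((-2)(-2) - (0)(0))
  = (0)(-10) - (0)(-2) + (-3)(4)
  = -12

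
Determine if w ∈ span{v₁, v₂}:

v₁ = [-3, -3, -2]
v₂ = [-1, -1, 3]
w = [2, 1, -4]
No

Form the augmented matrix and row-reduce:
[v₁|v₂|w] = 
  [ -3,  -1,   2]
  [ -3,  -1,   1]
  [ -2,   3,  -4]
R2 → R2 - (1)·R1
R3 → R3 - (2/3)·R1
Swap R2 ↔ R3
REF = 
  [   -3,    -1,     2]
  [    0,  11/3, -16/3]
  [    0,     0,    -1]

Row 3 reads [0 0 | -1], i.e. 0 = -1, so the system is inconsistent and w ∉ span{v₁, v₂}.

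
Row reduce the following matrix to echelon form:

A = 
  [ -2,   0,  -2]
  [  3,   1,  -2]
Row operations:
R2 → R2 + (3/2)·R1

Resulting echelon form:
REF = 
  [ -2,   0,  -2]
  [  0,   1,  -5]

Rank = 2 (number of non-zero pivot rows).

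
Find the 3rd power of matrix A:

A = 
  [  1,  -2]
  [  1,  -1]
A² = A·A:
A²[1,1] = (1)(1) + (-2)(1) = -1
A²[1,2] = (1)(-2) + (-2)(-1) = 0
A²[2,1] = (1)(1) + (-1)(1) = 0
A²[2,2] = (1)(-2) + (-1)(-1) = -1
A² = 
  [ -1,   0]
  [  0,  -1]

A^3 = A^2·A:
A^3[1,1] = (-1)(1) + (0)(1) = -1
A^3[1,2] = (-1)(-2) + (0)(-1) = 2
A^3[2,1] = (0)(1) + (-1)(1) = -1
A^3[2,2] = (0)(-2) + (-1)(-1) = 1
A^3 = 
  [ -1,   2]
  [ -1,   1]

Therefore
A^3 = 
  [ -1,   2]
  [ -1,   1]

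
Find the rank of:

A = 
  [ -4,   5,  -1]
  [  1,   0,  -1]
Row reduce:
R2 → R2 + (1/4)·R1
REF = 
  [  -4,    5,   -1]
  [   0,  5/4, -5/4]
Pivot columns: 1, 2 → 2 pivots.

rank(A) = 2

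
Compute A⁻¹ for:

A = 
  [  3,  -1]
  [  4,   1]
det(A) = (3)(1) - (-1)(4) = 7
For a 2×2 matrix, A⁻¹ = (1/det(A)) · [[d, -b], [-c, a]]
    = (1/7) · [[1, 1], [-4, 3]]

A⁻¹ = 
  [ 1/7,  1/7]
  [-4/7,  3/7]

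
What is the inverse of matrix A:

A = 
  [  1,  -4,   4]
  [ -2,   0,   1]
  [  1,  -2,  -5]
det(A) = (1)·((0)(-5) - (1)(-2)) - (-4)·((-2)(-5) - (1)(1)) + (4)·((-2)(-2) - (0)(1))
  = (1)(2) - (-4)(9) + (4)(4)
  = 54
det(A) = 54 ≠ 0, so A is invertible.

Cofactors Cᵢⱼ = (-1)ⁱ⁺ʲ·Mᵢⱼ:
C = 
  [  2,  -9,   4]
  [-28,  -9,  -2]
  [ -4,  -9,  -8]

adj(A) = Cᵀ:
adj(A) = 
  [  2, -28,  -4]
  [ -9,  -9,  -9]
  [  4,  -2,  -8]

A⁻¹ = (1/54) · adj(A):
A⁻¹ = 
  [  1/27, -14/27,  -2/27]
  [  -1/6,   -1/6,   -1/6]
  [  2/27,  -1/27,  -4/27]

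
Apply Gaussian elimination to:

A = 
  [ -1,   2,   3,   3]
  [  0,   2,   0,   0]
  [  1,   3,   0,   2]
Row operations:
R3 → R3 + (1)·R1
R3 → R3 - (5/2)·R2

Resulting echelon form:
REF = 
  [ -1,   2,   3,   3]
  [  0,   2,   0,   0]
  [  0,   0,   3,   5]

Rank = 3 (number of non-zero pivot rows).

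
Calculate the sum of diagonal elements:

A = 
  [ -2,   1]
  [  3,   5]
3

tr(A) = -2 + 5 = 3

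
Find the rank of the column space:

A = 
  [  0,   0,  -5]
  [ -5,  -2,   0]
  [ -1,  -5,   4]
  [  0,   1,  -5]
dim(Col(A)) = 3

Row reduce:
Swap R1 ↔ R2
R3 → R3 - (1/5)·R1
Swap R2 ↔ R3
R4 → R4 + (5/23)·R2
R4 → R4 - (19/23)·R3
REF = 
  [   -5,    -2,     0]
  [    0, -23/5,     4]
  [    0,     0,    -5]
  [    0,     0,     0]
Pivot columns: 1, 2, 3 → 3 pivots.
dim(Col(A)) = number of pivot columns = 3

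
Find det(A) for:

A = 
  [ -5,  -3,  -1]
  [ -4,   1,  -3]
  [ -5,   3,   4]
Cofactor expansion along row 1:
det(A) = (-5)·((1)(4) - (-3)(3)) - (-3)·((-4)(4) - (-3)(-5)) + (-1)·((-4)(3) - (1)(-5))
  = (-5)(13) - (-3)(-31) + (-1)(-7)
  = -151

det(A) = -151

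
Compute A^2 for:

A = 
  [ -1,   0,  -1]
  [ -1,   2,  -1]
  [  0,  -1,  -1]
A² = A·A:
A²[1,1] = (-1)(-1) + (0)(-1) + (-1)(0) = 1
A²[1,2] = (-1)(0) + (0)(2) + (-1)(-1) = 1
A²[1,3] = (-1)(-1) + (0)(-1) + (-1)(-1) = 2
A²[2,1] = (-1)(-1) + (2)(-1) + (-1)(0) = -1
A²[2,2] = (-1)(0) + (2)(2) + (-1)(-1) = 5
A²[2,3] = (-1)(-1) + (2)(-1) + (-1)(-1) = 0
A²[3,1] = (0)(-1) + (-1)(-1) + (-1)(0) = 1
A²[3,2] = (0)(0) + (-1)(2) + (-1)(-1) = -1
A²[3,3] = (0)(-1) + (-1)(-1) + (-1)(-1) = 2
A² = 
  [  1,   1,   2]
  [ -1,   5,   0]
  [  1,  -1,   2]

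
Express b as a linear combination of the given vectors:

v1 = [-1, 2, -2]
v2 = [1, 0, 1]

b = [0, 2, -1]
c1 = 1, c2 = 1

b = 1·v1 + 1·v2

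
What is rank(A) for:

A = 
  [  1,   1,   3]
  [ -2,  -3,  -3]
rank(A) = 2

Row reduce:
R2 → R2 + (2)·R1
REF = 
  [  1,   1,   3]
  [  0,  -1,   3]
Pivot columns: 1, 2 → 2 pivots.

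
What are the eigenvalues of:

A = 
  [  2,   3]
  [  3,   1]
tr(A) = 3, det(A) = -7
Characteristic polynomial: λ² - tr(A)λ + det(A) = λ² - 3λ - 7
λ² - 3λ - 7 = 0  ⇒  λ = (3 ± √((-3)² - 4·(-7)))/2 = (3 ± √(37))/2
  = (3 + √37)/2,  (3 - √37)/2

λ = (3 + √37)/2, (3 - √37)/2  (≈ 4.541, -1.541)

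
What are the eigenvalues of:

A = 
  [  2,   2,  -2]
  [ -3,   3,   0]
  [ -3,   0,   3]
Characteristic polynomial: det(λI - A) = λ³ - 8λ² + 21λ - 18
Testing integer divisors of the constant term: p(2) = 0, so (λ - 2) is a factor:
p(λ) = (λ - 2)(λ² - 6λ + 9)
λ² - 6λ + 9 = (λ - 3)²

λ = 2, 3, 3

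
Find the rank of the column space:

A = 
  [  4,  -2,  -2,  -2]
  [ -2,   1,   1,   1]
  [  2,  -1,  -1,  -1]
Row reduce:
R2 → R2 + (1/2)·R1
R3 → R3 - (1/2)·R1
REF = 
  [  4,  -2,  -2,  -2]
  [  0,   0,   0,   0]
  [  0,   0,   0,   0]
Pivot columns: 1 → 1 pivot.
dim(Col(A)) = number of pivot columns = 1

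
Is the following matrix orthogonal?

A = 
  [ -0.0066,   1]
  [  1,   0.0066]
Yes

AᵀA = 
  [  1,   0]
  [  0,   1]
≈ I (equal to I up to the 4-dp rounding of the entries)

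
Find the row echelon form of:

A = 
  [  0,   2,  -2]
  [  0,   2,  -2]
Row operations:
R2 → R2 - (1)·R1

Resulting echelon form:
REF = 
  [  0,   2,  -2]
  [  0,   0,   0]

Rank = 1 (number of non-zero pivot rows).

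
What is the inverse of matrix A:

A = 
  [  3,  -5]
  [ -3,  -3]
det(A) = (3)(-3) - (-5)(-3) = -24
For a 2×2 matrix, A⁻¹ = (1/det(A)) · [[d, -b], [-c, a]]
    = (-1/24) · [[-3, 5], [3, 3]]

A⁻¹ = 
  [  1/8, -5/24]
  [ -1/8,  -1/8]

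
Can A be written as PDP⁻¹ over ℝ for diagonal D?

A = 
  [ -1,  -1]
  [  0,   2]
Yes

tr(A) = 1, det(A) = -2
Characteristic polynomial: λ² - tr(A)λ + det(A) = λ² - λ - 2
λ² - λ - 2 = (λ + 1)(λ - 2)
Eigenvalues: 2, -1
λ=-1: alg. mult. = 1, geom. mult. = 2 - rank(A - (-1)I) = 2 - 1 = 1
λ=2: alg. mult. = 1, geom. mult. = 2 - rank(A - (2)I) = 2 - 1 = 1
Sum of geometric multiplicities equals n, so A has n independent eigenvectors.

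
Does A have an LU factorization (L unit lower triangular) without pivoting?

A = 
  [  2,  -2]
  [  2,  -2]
Yes.
A[1,1] = 2 ≠ 0, so Gaussian elimination proceeds without a row swap: multiplier ℓ₂₁ = (2)/(2) = 1, and U[2,2] = -2 - (1)(-2) = 0.
L = 
  [  1,   0]
  [  1,   1]
U = 
  [  2,  -2]
  [  0,   0]
Check row 2 of LU: [(1)(2), (1)(-2) + 0] = [2, -2] = row 2 of A ✓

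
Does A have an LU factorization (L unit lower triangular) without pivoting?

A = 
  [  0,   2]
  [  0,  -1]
Yes.
The first column is zero, so A is already upper triangular: L = I, U = A.
L = 
  [  1,   0]
  [  0,   1]
U = 
  [  0,   2]
  [  0,  -1]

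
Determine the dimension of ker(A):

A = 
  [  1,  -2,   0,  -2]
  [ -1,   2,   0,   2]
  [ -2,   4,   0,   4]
nullity(A) = 3

Row reduce:
R2 → R2 + (1)·R1
R3 → R3 + (2)·R1
REF = 
  [  1,  -2,   0,  -2]
  [  0,   0,   0,   0]
  [  0,   0,   0,   0]
Pivot columns: 1 → 1 pivot.
rank(A) = 1, so nullity(A) = 4 - 1 = 3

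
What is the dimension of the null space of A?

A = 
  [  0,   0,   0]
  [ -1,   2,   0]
nullity(A) = 2

Row reduce:
Swap R1 ↔ R2
REF = 
  [ -1,   2,   0]
  [  0,   0,   0]
Pivot columns: 1 → 1 pivot.
rank(A) = 1, so nullity(A) = 3 - 1 = 2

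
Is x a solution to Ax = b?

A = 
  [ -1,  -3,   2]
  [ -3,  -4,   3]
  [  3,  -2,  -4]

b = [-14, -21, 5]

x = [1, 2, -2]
No

Ax = [-11, -17, 7] ≠ b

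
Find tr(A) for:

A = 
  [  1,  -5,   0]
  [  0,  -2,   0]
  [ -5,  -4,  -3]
-4

tr(A) = 1 + -2 + -3 = -4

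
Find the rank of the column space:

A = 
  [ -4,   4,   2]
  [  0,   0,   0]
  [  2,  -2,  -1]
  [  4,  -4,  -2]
Row reduce:
R3 → R3 + (1/2)·R1
R4 → R4 + (1)·R1
REF = 
  [ -4,   4,   2]
  [  0,   0,   0]
  [  0,   0,   0]
  [  0,   0,   0]
Pivot columns: 1 → 1 pivot.
dim(Col(A)) = number of pivot columns = 1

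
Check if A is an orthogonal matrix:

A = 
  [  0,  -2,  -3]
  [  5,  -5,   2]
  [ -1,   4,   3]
No

AᵀA = 
  [ 26, -29,   7]
  [-29,  45,   8]
  [  7,   8,  22]
≠ I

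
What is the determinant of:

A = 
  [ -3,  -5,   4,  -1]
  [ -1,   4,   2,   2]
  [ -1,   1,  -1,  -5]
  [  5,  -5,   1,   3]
Cofactor expansion along row 1: det(A) = a₁₁M₁₁ - a₁₂M₁₂ + a₁₃M₁₃ - a₁₄M₁₄

M₁₁ = det[[4, 2, 2]; [1, -1, -5]; [-5, 1, 3]]
  = (4)·((-1)(3) - (-5)(1)) - (2)·((1)(3) - (-5)(-5)) + (2)·((1)(1) - (-1)(-5))
  = (4)(2) - (2)(-22) + (2)(-4)
  = 44
M₁₂ = det[[-1, 2, 2]; [-1, -1, -5]; [5, 1, 3]]
  = (-1)·((-1)(3) - (-5)(1)) - (2)·((-1)(3) - (-5)(5)) + (2)·((-1)(1) - (-1)(5))
  = (-1)(2) - (2)(22) + (2)(4)
  = -38
M₁₃ = det[[-1, 4, 2]; [-1, 1, -5]; [5, -5, 3]]
  = (-1)·((1)(3) - (-5)(-5)) - (4)·((-1)(3) - (-5)(5)) + (2)·((-1)(-5) - (1)(5))
  = (-1)(-22) - (4)(22) + (2)(0)
  = -66
M₁₄ = det[[-1, 4, 2]; [-1, 1, -1]; [5, -5, 1]]
  = (-1)·((1)(1) - (-1)(-5)) - (4)·((-1)(1) - (-1)(5)) + (2)·((-1)(-5) - (1)(5))
  = (-1)(-4) - (4)(4) + (2)(0)
  = -12

det(A) = (-3)(44) - (-5)(-38) + (4)(-66) - (-1)(-12) = -598

det(A) = -598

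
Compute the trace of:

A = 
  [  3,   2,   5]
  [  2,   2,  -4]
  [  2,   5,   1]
6

tr(A) = 3 + 2 + 1 = 6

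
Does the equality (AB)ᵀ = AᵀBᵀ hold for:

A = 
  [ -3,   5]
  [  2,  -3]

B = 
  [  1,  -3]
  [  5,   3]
No

(AB)ᵀ = 
  [ 22, -13]
  [ 24, -15]

AᵀBᵀ = 
  [ -9,  -9]
  [ 14,  16]

The two matrices differ, so (AB)ᵀ ≠ AᵀBᵀ in general. The correct identity is (AB)ᵀ = BᵀAᵀ.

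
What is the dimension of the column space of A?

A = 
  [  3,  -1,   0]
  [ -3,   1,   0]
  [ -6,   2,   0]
dim(Col(A)) = 1

Row reduce:
R2 → R2 + (1)·R1
R3 → R3 + (2)·R1
REF = 
  [  3,  -1,   0]
  [  0,   0,   0]
  [  0,   0,   0]
Pivot columns: 1 → 1 pivot.
dim(Col(A)) = number of pivot columns = 1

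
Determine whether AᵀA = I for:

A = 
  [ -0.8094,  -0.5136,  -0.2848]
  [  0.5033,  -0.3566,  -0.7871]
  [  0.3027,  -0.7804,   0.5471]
Yes

AᵀA = 
  [  1.0001,   0,   0]
  [  0,   1,   0]
  [  0,   0,   1]
≈ I (equal to I up to the 4-dp rounding of the entries)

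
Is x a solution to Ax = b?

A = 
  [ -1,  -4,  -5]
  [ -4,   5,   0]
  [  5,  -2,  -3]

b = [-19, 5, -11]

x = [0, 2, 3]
No

Ax = [-23, 10, -13] ≠ b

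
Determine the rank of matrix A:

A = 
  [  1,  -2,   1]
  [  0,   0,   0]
rank(A) = 1

Row reduce:
(no row operations needed)
REF = 
  [  1,  -2,   1]
  [  0,   0,   0]
Pivot columns: 1 → 1 pivot.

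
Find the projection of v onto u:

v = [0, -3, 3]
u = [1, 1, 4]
proj_u(v) = [1/2, 1/2, 2]

v·u = (0)(1) + (-3)(1) + (3)(4) = 9
u·u = (1)² + (1)² + (4)² = 18
proj_u(v) = (v·u / u·u) × u = (9/18) × u = (1/2) × u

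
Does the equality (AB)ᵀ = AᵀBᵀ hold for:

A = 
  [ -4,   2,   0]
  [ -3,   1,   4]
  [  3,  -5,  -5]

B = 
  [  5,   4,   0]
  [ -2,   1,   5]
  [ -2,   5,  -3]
No

(AB)ᵀ = 
  [-24, -25,  35]
  [-14,   9, -18]
  [ 10,  -7, -10]

AᵀBᵀ = 
  [-32,  20, -16]
  [ 14, -28,  16]
  [ 16, -21,  35]

The two matrices differ, so (AB)ᵀ ≠ AᵀBᵀ in general. The correct identity is (AB)ᵀ = BᵀAᵀ.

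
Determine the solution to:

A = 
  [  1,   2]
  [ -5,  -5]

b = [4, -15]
Row reduce the augmented matrix [A|b]:
R2 → R2 + (5)·R1
REF = 
  [  1,   2,   4]
  [  0,   5,   5]

Back-substitution:
x₂ = 5 / 5 = 1
x₁ = (4 - (2)(1)) / 1 = 2

x = [2, 1]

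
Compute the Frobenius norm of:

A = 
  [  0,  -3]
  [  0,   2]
||A||_F = 3.606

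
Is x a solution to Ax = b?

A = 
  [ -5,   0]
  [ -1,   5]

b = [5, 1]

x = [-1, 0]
Yes

Ax = [5, 1] = b ✓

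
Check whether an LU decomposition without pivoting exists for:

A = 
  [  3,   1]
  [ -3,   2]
Yes.
A[1,1] = 3 ≠ 0, so Gaussian elimination proceeds without a row swap: multiplier ℓ₂₁ = (-3)/(3) = -1, and U[2,2] = 2 - (-1)(1) = 3.
L = 
  [  1,   0]
  [ -1,   1]
U = 
  [  3,   1]
  [  0,   3]
Check row 2 of LU: [(-1)(3), (-1)(1) + 3] = [-3, 2] = row 2 of A ✓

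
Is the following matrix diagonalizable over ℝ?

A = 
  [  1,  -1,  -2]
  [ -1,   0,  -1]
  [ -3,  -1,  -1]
Yes

Characteristic polynomial: det(λI - A) = λ³ - 9λ + 5
By the rational root theorem any rational root is an integer dividing 5; none of those is a root, so p(λ) has no rational roots and hence (being an irreducible cubic) no repeated roots.
Discriminant of the cubic: Δ = 2241
Δ > 0 ⇒ three distinct real eigenvalues: λ ≈ -3.247, 0.5769, 2.67
Three distinct real eigenvalues, so A has 3 independent eigenvectors.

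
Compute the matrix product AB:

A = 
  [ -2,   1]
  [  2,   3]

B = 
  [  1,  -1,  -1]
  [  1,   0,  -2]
AB = 
  [ -1,   2,   0]
  [  5,  -2,  -8]

A is 2×2 and B is 2×3, so AB is 2×3. Each entry is (row of A)·(column of B):
AB[1,1] = (-2)(1) + (1)(1) = -1
AB[1,2] = (-2)(-1) + (1)(0) = 2
AB[1,3] = (-2)(-1) + (1)(-2) = 0
AB[2,1] = (2)(1) + (3)(1) = 5
AB[2,2] = (2)(-1) + (3)(0) = -2
AB[2,3] = (2)(-1) + (3)(-2) = -8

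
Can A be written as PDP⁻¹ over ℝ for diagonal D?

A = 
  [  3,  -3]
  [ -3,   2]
Yes

tr(A) = 5, det(A) = -3
Characteristic polynomial: λ² - tr(A)λ + det(A) = λ² - 5λ - 3
λ² - 5λ - 3 = 0  ⇒  λ = (5 ± √((-5)² - 4·(-3)))/2 = (5 ± √(37))/2
  = (5 + √37)/2,  (5 - √37)/2
Eigenvalues: (5 + √37)/2, (5 - √37)/2  (≈ 5.541, -0.5414)
The two irrational eigenvalues are distinct (simple), so each has alg. mult. = geom. mult. = 1.
Sum of geometric multiplicities equals n, so A has n independent eigenvectors.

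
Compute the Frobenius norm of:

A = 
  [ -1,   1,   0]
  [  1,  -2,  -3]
||A||_F = 4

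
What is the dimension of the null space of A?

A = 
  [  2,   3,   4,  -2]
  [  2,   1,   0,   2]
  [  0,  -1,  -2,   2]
nullity(A) = 2

Row reduce:
R2 → R2 - (1)·R1
R3 → R3 - (1/2)·R2
REF = 
  [  2,   3,   4,  -2]
  [  0,  -2,  -4,   4]
  [  0,   0,   0,   0]
Pivot columns: 1, 2 → 2 pivots.
rank(A) = 2, so nullity(A) = 4 - 2 = 2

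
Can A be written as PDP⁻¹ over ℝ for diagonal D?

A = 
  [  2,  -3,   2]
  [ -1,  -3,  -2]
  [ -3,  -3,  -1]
No

Characteristic polynomial: det(λI - A) = λ³ + 2λ² - 8λ + 33
By the rational root theorem any rational root is an integer dividing 33; none of those is a root, so p(λ) has no rational roots and hence (being an irreducible cubic) no repeated roots.
Discriminant of the cubic: Δ = -37659
Δ < 0 ⇒ one real eigenvalue and a complex-conjugate pair: λ ≈ -4.957, 1.478 + 2.115i, 1.478 - 2.115i
Has complex eigenvalues (not diagonalizable over ℝ).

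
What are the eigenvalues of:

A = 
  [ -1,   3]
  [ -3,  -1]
tr(A) = -2, det(A) = 10
Characteristic polynomial: λ² - tr(A)λ + det(A) = λ² + 2λ + 10
λ² + 2λ + 10 = 0  ⇒  λ = (-2 ± √((2)² - 4·(10)))/2 = (-2 ± √(-36))/2
  = -1 + 3i,  -1 - 3i

λ = -1 + 3i, -1 - 3i  (≈ -1 + 3i, -1 - 3i)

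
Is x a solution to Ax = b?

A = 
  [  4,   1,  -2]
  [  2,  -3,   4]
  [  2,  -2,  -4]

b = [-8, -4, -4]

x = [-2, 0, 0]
Yes

Ax = [-8, -4, -4] = b ✓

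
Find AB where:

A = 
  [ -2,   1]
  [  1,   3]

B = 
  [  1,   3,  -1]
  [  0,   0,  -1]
A is 2×2 and B is 2×3, so AB is 2×3. Each entry is (row of A)·(column of B):
AB[1,1] = (-2)(1) + (1)(0) = -2
AB[1,2] = (-2)(3) + (1)(0) = -6
AB[1,3] = (-2)(-1) + (1)(-1) = 1
AB[2,1] = (1)(1) + (3)(0) = 1
AB[2,2] = (1)(3) + (3)(0) = 3
AB[2,3] = (1)(-1) + (3)(-1) = -4

AB = 
  [ -2,  -6,   1]
  [  1,   3,  -4]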